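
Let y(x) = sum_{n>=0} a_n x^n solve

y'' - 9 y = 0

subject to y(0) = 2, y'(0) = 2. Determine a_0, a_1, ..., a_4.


Ansatz: y(x) = sum_{n>=0} a_n x^n, so y'(x) = sum_{n>=1} n a_n x^(n-1) and y''(x) = sum_{n>=2} n(n-1) a_n x^(n-2).
Substitute into P(x) y'' + Q(x) y' + R(x) y = 0 with P(x) = 1, Q(x) = 0, R(x) = -9, and match powers of x.
Initial conditions: a_0 = 2, a_1 = 2.
Setting the coefficient of each power of x to zero and solving order by order (substituting the coefficients already found):
  x^0: 2 a_2 - 9 a_0 = 0  ->  2 a_2 = 9 a_0 = 18  ->  a_2 = 9
  x^1: 6 a_3 - 9 a_1 = 0  ->  6 a_3 = 9 a_1 = 18  ->  a_3 = 3
  x^2: 12 a_4 - 9 a_2 = 0  ->  12 a_4 = 9 a_2 = 81  ->  a_4 = 27/4
Truncated series: y(x) = 2 + 2 x + 9 x^2 + 3 x^3 + (27/4) x^4 + O(x^5).

a_0 = 2; a_1 = 2; a_2 = 9; a_3 = 3; a_4 = 27/4


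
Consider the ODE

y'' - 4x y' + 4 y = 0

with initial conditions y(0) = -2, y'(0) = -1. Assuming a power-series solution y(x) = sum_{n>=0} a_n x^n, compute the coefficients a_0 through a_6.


Ansatz: y(x) = sum_{n>=0} a_n x^n, so y'(x) = sum_{n>=1} n a_n x^(n-1) and y''(x) = sum_{n>=2} n(n-1) a_n x^(n-2).
Substitute into P(x) y'' + Q(x) y' + R(x) y = 0 with P(x) = 1, Q(x) = -4x, R(x) = 4, and match powers of x.
Initial conditions: a_0 = -2, a_1 = -1.
Setting the coefficient of each power of x to zero and solving order by order (substituting the coefficients already found):
  x^0: 2 a_2 + 4 a_0 = 0  ->  2 a_2 = -4 a_0 = 8  ->  a_2 = 4
  x^1: 6 a_3 = 0  ->  a_3 = 0
  x^2: 12 a_4 - 4 a_2 = 0  ->  12 a_4 = 4 a_2 = 16  ->  a_4 = 4/3
  x^3: 20 a_5 - 8 a_3 = 0  ->  20 a_5 = 8 a_3 = 0  ->  a_5 = 0
  x^4: 30 a_6 - 12 a_4 = 0  ->  30 a_6 = 12 a_4 = 16  ->  a_6 = 8/15
Truncated series: y(x) = -2 - x + 4 x^2 + (4/3) x^4 + (8/15) x^6 + O(x^7).

a_0 = -2; a_1 = -1; a_2 = 4; a_3 = 0; a_4 = 4/3; a_5 = 0; a_6 = 8/15


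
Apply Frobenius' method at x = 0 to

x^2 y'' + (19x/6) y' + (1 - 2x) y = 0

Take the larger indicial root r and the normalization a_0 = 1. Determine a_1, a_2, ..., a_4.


Write in Frobenius form y'' + (p(x)/x) y' + (q(x)/x^2) y = 0:
  p(x) = 19/6,  q(x) = 1 - 2x.
Indicial equation: r(r-1) + (19/6) r + (1) = 0 -> roots r_1 = -2/3, r_2 = -3/2.
Take r = r_1 = -2/3. Let y(x) = x^r sum_{n>=0} a_n x^n with a_0 = 1.
Substitute y = x^r sum a_n x^n and match x^{r+n}. The recurrence is
  D(n) a_n - 2 a_{n-1} = 0,  where D(n) = (r+n)(r+n-1) + (19/6)(r+n) + (1).
  a_n = 2 / D(n) * a_{n-1}.
Since the indicial polynomial factors as (r - r_1)(r - r_2), D(n) = (r_1 + n - r_1)(r_1 + n - r_2) = n(n + 5/6).
Evaluating step by step (a_0 = 1):
  n = 1: D(1) = 1(1 + 5/6) = 11/6; numerator = 2(1) = 2; a_1 = (2)/(11/6) = 12/11
  n = 2: D(2) = 2(2 + 5/6) = 17/3; numerator = 2(12/11) = 24/11; a_2 = (24/11)/(17/3) = 72/187
  n = 3: D(3) = 3(3 + 5/6) = 23/2; numerator = 2(72/187) = 144/187; a_3 = (144/187)/(23/2) = 288/4301
  n = 4: D(4) = 4(4 + 5/6) = 58/3; numerator = 2(288/4301) = 576/4301; a_4 = (576/4301)/(58/3) = 864/124729

r = -2/3; a_0 = 1; a_1 = 12/11; a_2 = 72/187; a_3 = 288/4301; a_4 = 864/124729


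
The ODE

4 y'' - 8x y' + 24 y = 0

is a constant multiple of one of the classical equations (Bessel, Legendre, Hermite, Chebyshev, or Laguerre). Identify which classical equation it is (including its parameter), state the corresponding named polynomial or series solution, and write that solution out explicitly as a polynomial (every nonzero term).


All three coefficients share the factor 4; dividing through by 4 gives  y'' - 2x y' + 6 y = 0.
This matches the Hermite equation y'' - 2x y' + 2n y = 0 with 2n = 6, so n = 3; the polynomial solution is H_3(x).
With y = sum_k a_k x^k, matching x^k gives (k+2)(k+1) a_{k+2} = 2(k - n) a_k = 2(k - 3) a_k. The right side vanishes at k = 3, so the series with the parity of 3 terminates at degree 3.
Standard normalization: leading coefficient of H_n is 2^n, so a_3 = 2^3 = 8. Work downward with a_k = (k+1)(k+2) a_{k+2} / (2(k - n)):
  a_1 = (2)(3)(8) / (2(1 - 3)) = 48/(-4) = -12
Hence H_3(x) = 8 x^3 - 12 x.

H_3(x); series = 8 x^3 - 12 x


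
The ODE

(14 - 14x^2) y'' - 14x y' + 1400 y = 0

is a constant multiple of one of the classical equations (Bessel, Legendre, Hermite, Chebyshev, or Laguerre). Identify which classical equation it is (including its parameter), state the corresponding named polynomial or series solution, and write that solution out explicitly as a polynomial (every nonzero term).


All three coefficients share the factor 14; dividing through by 14 gives  (1 - x^2) y'' - x y' + 100 y = 0.
This matches the Chebyshev equation (1 - x^2) y'' - x y' + n^2 y = 0 (note the -x y' term, not -2x y') with n^2 = 100, so n = 10; the polynomial solution is T_10(x).
With y = sum_k a_k x^k, matching x^k gives (k+2)(k+1) a_{k+2} = (k^2 - n^2) a_k = (k - 10)(k + 10) a_k. The right side vanishes at k = 10, so the series with the parity of 10 terminates at degree 10.
Standard normalization: leading coefficient of T_n is 2^(n-1), so a_10 = 2^9 = 512. Work downward with a_k = (k+1)(k+2) a_{k+2} / ((k - 10)(k + 10)):
  a_8 = (9)(10)(512) / ((8 - 10)(8 + 10)) = 46080/(-36) = -1280
  a_6 = (7)(8)(-1280) / ((6 - 10)(6 + 10)) = -71680/(-64) = 1120
  a_4 = (5)(6)(1120) / ((4 - 10)(4 + 10)) = 33600/(-84) = -400
  a_2 = (3)(4)(-400) / ((2 - 10)(2 + 10)) = -4800/(-96) = 50
  a_0 = (1)(2)(50) / ((0 - 10)(0 + 10)) = 100/(-100) = -1
Hence T_10(x) = 512 x^10 - 1280 x^8 + 1120 x^6 - 400 x^4 + 50 x^2 - 1.

T_10(x); series = 512 x^10 - 1280 x^8 + 1120 x^6 - 400 x^4 + 50 x^2 - 1


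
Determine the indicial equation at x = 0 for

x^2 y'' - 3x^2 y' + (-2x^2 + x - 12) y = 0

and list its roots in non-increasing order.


Divide by x^2 to reach normal form y'' + P_1(x) y' + P_2(x) y = 0 with P_1(x) = -3 and P_2(x) = -2 + 1/x - 12/x^2.
x = 0 is a singular point because the y-coefficient -2 + 1/x - 12/x^2 has a pole at x = 0.
It is a regular singular point because x P_1(x) = p(x) = -3x and x^2 P_2(x) = q(x) = -2x^2 + x - 12 are polynomials, hence analytic at x = 0.
p(0) = 0,  q(0) = -12.
Indicial equation: r(r-1) + p(0) r + q(0) = 0, i.e. r^2 + (p(0) - 1) r + q(0) = 0, i.e. r^2 - 1 r - 12 = 0.
Discriminant: (-1)^2 - 4(-12) = 49, so r = (1 ± 7)/2.
Solving: r_1 = 4, r_2 = -3.

indicial: r^2 - 1 r - 12 = 0; roots r_1 = 4, r_2 = -3


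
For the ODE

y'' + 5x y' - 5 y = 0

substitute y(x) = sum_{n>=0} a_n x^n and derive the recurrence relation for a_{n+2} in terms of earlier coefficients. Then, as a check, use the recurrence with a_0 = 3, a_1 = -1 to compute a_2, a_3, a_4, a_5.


Substitute y = sum_n a_n x^n.
y''(x) has coefficient (n+2)(n+1) a_{n+2} at x^n;
5 x y'(x) has coefficient 5 n a_n at x^n (shift);
-5 y(x) has coefficient -5 a_n at x^n.
Matching x^n: (n+2)(n+1) a_{n+2} + (5n - 5) a_n = 0.
Thus a_{n+2} = (-5n + 5) / ((n+1)(n+2)) * a_n.

Check with a_0 = 3, a_1 = -1 (apply the recurrence for n = 0, 1, 2, 3): a_0 = 3, a_1 = -1, a_2 = 15/2, a_3 = 0, a_4 = -25/8, a_5 = 0.

a_(n+2) = (-5n + 5) / ((n+1)(n+2)) * a_n; check: a_0 = 3, a_1 = -1, a_2 = 15/2, a_3 = 0, a_4 = -25/8, a_5 = 0


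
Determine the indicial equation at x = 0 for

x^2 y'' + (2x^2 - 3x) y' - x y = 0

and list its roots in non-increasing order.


Divide by x^2 to reach normal form y'' + P_1(x) y' + P_2(x) y = 0 with P_1(x) = 2 - 3/x and P_2(x) = -1/x.
x = 0 is a singular point because the y'-coefficient 2 - 3/x has a pole at x = 0 and the y-coefficient -1/x has a pole at x = 0.
It is a regular singular point because x P_1(x) = p(x) = 2x - 3 and x^2 P_2(x) = q(x) = -x are polynomials, hence analytic at x = 0.
p(0) = -3,  q(0) = 0.
Indicial equation: r(r-1) + p(0) r + q(0) = 0, i.e. r^2 + (p(0) - 1) r + q(0) = 0, i.e. r^2 - 4 r = 0.
Discriminant: (-4)^2 - 4(0) = 16, so r = (4 ± 4)/2.
Solving: r_1 = 4, r_2 = 0.

indicial: r^2 - 4 r = 0; roots r_1 = 4, r_2 = 0


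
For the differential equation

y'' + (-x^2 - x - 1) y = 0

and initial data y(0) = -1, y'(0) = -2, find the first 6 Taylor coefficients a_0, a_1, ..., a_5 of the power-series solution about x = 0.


Ansatz: y(x) = sum_{n>=0} a_n x^n, so y'(x) = sum_{n>=1} n a_n x^(n-1) and y''(x) = sum_{n>=2} n(n-1) a_n x^(n-2).
Substitute into P(x) y'' + Q(x) y' + R(x) y = 0 with P(x) = 1, Q(x) = 0, R(x) = -x^2 - x - 1, and match powers of x.
Initial conditions: a_0 = -1, a_1 = -2.
Setting the coefficient of each power of x to zero and solving order by order (substituting the coefficients already found):
  x^0: 2 a_2 - a_0 = 0  ->  2 a_2 = a_0 = -1  ->  a_2 = -1/2
  x^1: 6 a_3 - a_1 - a_0 = 0  ->  6 a_3 = a_1 + a_0 = -3  ->  a_3 = -1/2
  x^2: 12 a_4 - a_2 - a_1 - a_0 = 0  ->  12 a_4 = a_2 + a_1 + a_0 = -7/2  ->  a_4 = -7/24
  x^3: 20 a_5 - a_3 - a_2 - a_1 = 0  ->  20 a_5 = a_3 + a_2 + a_1 = -3  ->  a_5 = -3/20
Truncated series: y(x) = -1 - 2 x - (1/2) x^2 - (1/2) x^3 - (7/24) x^4 - (3/20) x^5 + O(x^6).

a_0 = -1; a_1 = -2; a_2 = -1/2; a_3 = -1/2; a_4 = -7/24; a_5 = -3/20


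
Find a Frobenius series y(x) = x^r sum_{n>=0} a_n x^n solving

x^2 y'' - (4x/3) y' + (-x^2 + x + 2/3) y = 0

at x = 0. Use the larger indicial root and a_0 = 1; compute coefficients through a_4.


Write in Frobenius form y'' + (p(x)/x) y' + (q(x)/x^2) y = 0:
  p(x) = -4/3,  q(x) = -x^2 + x + 2/3.
Indicial equation: r(r-1) + (-4/3) r + (2/3) = 0 -> roots r_1 = 2, r_2 = 1/3.
Take r = r_1 = 2. Let y(x) = x^r sum_{n>=0} a_n x^n with a_0 = 1.
Substitute y = x^r sum a_n x^n and match x^{r+n}. The recurrence is
  D(n) a_n + 1 a_{n-1} - 1 a_{n-2} = 0,  where D(n) = (r+n)(r+n-1) + (-4/3)(r+n) + (2/3).
  a_n = [-1 a_{n-1} + 1 a_{n-2}] / D(n).
Since the indicial polynomial factors as (r - r_1)(r - r_2), D(n) = (r_1 + n - r_1)(r_1 + n - r_2) = n(n + 5/3).
Evaluating step by step (a_0 = 1):
  n = 1: D(1) = 1(1 + 5/3) = 8/3; numerator = -1(1) = -1; a_1 = (-1)/(8/3) = -3/8
  n = 2: D(2) = 2(2 + 5/3) = 22/3; numerator = -1(-3/8) + 1(1) = 11/8; a_2 = (11/8)/(22/3) = 3/16
  n = 3: D(3) = 3(3 + 5/3) = 14; numerator = -1(3/16) + 1(-3/8) = -9/16; a_3 = (-9/16)/(14) = -9/224
  n = 4: D(4) = 4(4 + 5/3) = 68/3; numerator = -1(-9/224) + 1(3/16) = 51/224; a_4 = (51/224)/(68/3) = 9/896

r = 2; a_0 = 1; a_1 = -3/8; a_2 = 3/16; a_3 = -9/224; a_4 = 9/896


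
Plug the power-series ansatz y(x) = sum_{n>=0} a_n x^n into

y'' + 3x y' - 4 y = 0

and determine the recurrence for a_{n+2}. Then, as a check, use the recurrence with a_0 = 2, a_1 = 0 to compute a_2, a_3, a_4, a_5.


Substitute y = sum_n a_n x^n.
y''(x) has coefficient (n+2)(n+1) a_{n+2} at x^n;
3 x y'(x) has coefficient 3 n a_n at x^n (shift);
-4 y(x) has coefficient -4 a_n at x^n.
Matching x^n: (n+2)(n+1) a_{n+2} + (3n - 4) a_n = 0.
Thus a_{n+2} = (-3n + 4) / ((n+1)(n+2)) * a_n.

Check with a_0 = 2, a_1 = 0 (apply the recurrence for n = 0, 1, 2, 3): a_0 = 2, a_1 = 0, a_2 = 4, a_3 = 0, a_4 = -2/3, a_5 = 0.

a_(n+2) = (-3n + 4) / ((n+1)(n+2)) * a_n; check: a_0 = 2, a_1 = 0, a_2 = 4, a_3 = 0, a_4 = -2/3, a_5 = 0


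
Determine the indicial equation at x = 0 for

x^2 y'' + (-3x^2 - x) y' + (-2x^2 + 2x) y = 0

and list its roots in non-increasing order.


Divide by x^2 to reach normal form y'' + P_1(x) y' + P_2(x) y = 0 with P_1(x) = -3 - 1/x and P_2(x) = -2 + 2/x.
x = 0 is a singular point because the y'-coefficient -3 - 1/x has a pole at x = 0 and the y-coefficient -2 + 2/x has a pole at x = 0.
It is a regular singular point because x P_1(x) = p(x) = -3x - 1 and x^2 P_2(x) = q(x) = -2x^2 + 2x are polynomials, hence analytic at x = 0.
p(0) = -1,  q(0) = 0.
Indicial equation: r(r-1) + p(0) r + q(0) = 0, i.e. r^2 + (p(0) - 1) r + q(0) = 0, i.e. r^2 - 2 r = 0.
Discriminant: (-2)^2 - 4(0) = 4, so r = (2 ± 2)/2.
Solving: r_1 = 2, r_2 = 0.

indicial: r^2 - 2 r = 0; roots r_1 = 2, r_2 = 0


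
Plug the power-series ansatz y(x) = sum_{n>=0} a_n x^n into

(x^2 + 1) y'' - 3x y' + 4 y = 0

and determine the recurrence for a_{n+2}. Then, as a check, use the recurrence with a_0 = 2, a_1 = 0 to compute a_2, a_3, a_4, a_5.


Substitute y = sum_n a_n x^n.
(1 + 1 x^2) y'' contributes (n+2)(n+1) a_{n+2} + n(n-1) a_n at x^n.
-3 x y'(x) contributes -3 n a_n at x^n.
4 y(x) contributes 4 a_n at x^n.
Matching x^n: (n+2)(n+1) a_{n+2} + (n(n-1) - 3 n + 4) a_n = 0.
Thus a_{n+2} = (-n(n-1) + 3 n - 4) / ((n+1)(n+2)) * a_n.

Check with a_0 = 2, a_1 = 0 (apply the recurrence for n = 0, 1, 2, 3): a_0 = 2, a_1 = 0, a_2 = -4, a_3 = 0, a_4 = 0, a_5 = 0.

a_(n+2) = (-n(n-1) + 3 n - 4) / ((n+1)(n+2)) * a_n; check: a_0 = 2, a_1 = 0, a_2 = -4, a_3 = 0, a_4 = 0, a_5 = 0


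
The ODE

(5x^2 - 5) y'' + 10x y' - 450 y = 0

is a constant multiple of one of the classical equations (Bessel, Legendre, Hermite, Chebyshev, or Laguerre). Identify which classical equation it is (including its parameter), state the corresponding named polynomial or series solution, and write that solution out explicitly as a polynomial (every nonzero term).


All three coefficients share the factor -5; dividing through by -5 gives  (1 - x^2) y'' - 2x y' + 90 y = 0.
This matches the Legendre equation (1 - x^2) y'' - 2x y' + n(n+1) y = 0 (note the -2x y' term) with n(n+1) = 90, so n = 9; the polynomial solution is P_9(x).
With y = sum_k a_k x^k, matching x^k gives (k+2)(k+1) a_{k+2} = [k(k+1) - n(n+1)] a_k = (k - 9)(k + 10) a_k. The right side vanishes at k = 9, so the series with the parity of 9 terminates at degree 9.
Standard normalization (P_n(1) = 1): leading coefficient (2n)!/(2^n (n!)^2) = 6402373705728000/(512*131681894400) = 12155/128, so a_9 = 12155/128. Work downward with a_k = (k+1)(k+2) a_{k+2} / ((k - 9)(k + 10)):
  a_7 = (8)(9)(12155/128) / ((7 - 9)(7 + 10)) = (109395/16)/(-34) = -6435/32
  a_5 = (6)(7)(-6435/32) / ((5 - 9)(5 + 10)) = (-135135/16)/(-60) = 9009/64
  a_3 = (4)(5)(9009/64) / ((3 - 9)(3 + 10)) = (45045/16)/(-78) = -1155/32
  a_1 = (2)(3)(-1155/32) / ((1 - 9)(1 + 10)) = (-3465/16)/(-88) = 315/128
Hence P_9(x) = 12155 x^9/128 - 6435 x^7/32 + 9009 x^5/64 - 1155 x^3/32 + 315 x/128.

P_9(x); series = 12155 x^9/128 - 6435 x^7/32 + 9009 x^5/64 - 1155 x^3/32 + 315 x/128


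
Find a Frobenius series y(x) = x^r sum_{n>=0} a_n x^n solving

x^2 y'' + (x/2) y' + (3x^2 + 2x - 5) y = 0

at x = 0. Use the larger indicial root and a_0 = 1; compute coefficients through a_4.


Write in Frobenius form y'' + (p(x)/x) y' + (q(x)/x^2) y = 0:
  p(x) = 1/2,  q(x) = 3x^2 + 2x - 5.
Indicial equation: r(r-1) + (1/2) r + (-5) = 0 -> roots r_1 = 5/2, r_2 = -2.
Take r = r_1 = 5/2. Let y(x) = x^r sum_{n>=0} a_n x^n with a_0 = 1.
Substitute y = x^r sum a_n x^n and match x^{r+n}. The recurrence is
  D(n) a_n + 2 a_{n-1} + 3 a_{n-2} = 0,  where D(n) = (r+n)(r+n-1) + (1/2)(r+n) + (-5).
  a_n = [-2 a_{n-1} - 3 a_{n-2}] / D(n).
Since the indicial polynomial factors as (r - r_1)(r - r_2), D(n) = (r_1 + n - r_1)(r_1 + n - r_2) = n(n + 9/2).
Evaluating step by step (a_0 = 1):
  n = 1: D(1) = 1(1 + 9/2) = 11/2; numerator = -2(1) = -2; a_1 = (-2)/(11/2) = -4/11
  n = 2: D(2) = 2(2 + 9/2) = 13; numerator = -2(-4/11) - 3(1) = -25/11; a_2 = (-25/11)/(13) = -25/143
  n = 3: D(3) = 3(3 + 9/2) = 45/2; numerator = -2(-25/143) - 3(-4/11) = 206/143; a_3 = (206/143)/(45/2) = 412/6435
  n = 4: D(4) = 4(4 + 9/2) = 34; numerator = -2(412/6435) - 3(-25/143) = 2551/6435; a_4 = (2551/6435)/(34) = 2551/218790

r = 5/2; a_0 = 1; a_1 = -4/11; a_2 = -25/143; a_3 = 412/6435; a_4 = 2551/218790


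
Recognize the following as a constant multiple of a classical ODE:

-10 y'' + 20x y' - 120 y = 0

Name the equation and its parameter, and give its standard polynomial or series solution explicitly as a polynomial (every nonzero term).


All three coefficients share the factor -10; dividing through by -10 gives  y'' - 2x y' + 12 y = 0.
This matches the Hermite equation y'' - 2x y' + 2n y = 0 with 2n = 12, so n = 6; the polynomial solution is H_6(x).
With y = sum_k a_k x^k, matching x^k gives (k+2)(k+1) a_{k+2} = 2(k - n) a_k = 2(k - 6) a_k. The right side vanishes at k = 6, so the series with the parity of 6 terminates at degree 6.
Standard normalization: leading coefficient of H_n is 2^n, so a_6 = 2^6 = 64. Work downward with a_k = (k+1)(k+2) a_{k+2} / (2(k - n)):
  a_4 = (5)(6)(64) / (2(4 - 6)) = 1920/(-4) = -480
  a_2 = (3)(4)(-480) / (2(2 - 6)) = -5760/(-8) = 720
  a_0 = (1)(2)(720) / (2(0 - 6)) = 1440/(-12) = -120
Hence H_6(x) = 64 x^6 - 480 x^4 + 720 x^2 - 120.

H_6(x); series = 64 x^6 - 480 x^4 + 720 x^2 - 120


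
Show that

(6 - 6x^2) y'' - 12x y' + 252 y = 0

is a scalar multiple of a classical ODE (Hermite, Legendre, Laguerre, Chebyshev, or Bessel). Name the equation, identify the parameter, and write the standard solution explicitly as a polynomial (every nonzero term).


All three coefficients share the factor 6; dividing through by 6 gives  (1 - x^2) y'' - 2x y' + 42 y = 0.
This matches the Legendre equation (1 - x^2) y'' - 2x y' + n(n+1) y = 0 (note the -2x y' term) with n(n+1) = 42, so n = 6; the polynomial solution is P_6(x).
With y = sum_k a_k x^k, matching x^k gives (k+2)(k+1) a_{k+2} = [k(k+1) - n(n+1)] a_k = (k - 6)(k + 7) a_k. The right side vanishes at k = 6, so the series with the parity of 6 terminates at degree 6.
Standard normalization (P_n(1) = 1): leading coefficient (2n)!/(2^n (n!)^2) = 479001600/(64*518400) = 231/16, so a_6 = 231/16. Work downward with a_k = (k+1)(k+2) a_{k+2} / ((k - 6)(k + 7)):
  a_4 = (5)(6)(231/16) / ((4 - 6)(4 + 7)) = (3465/8)/(-22) = -315/16
  a_2 = (3)(4)(-315/16) / ((2 - 6)(2 + 7)) = (-945/4)/(-36) = 105/16
  a_0 = (1)(2)(105/16) / ((0 - 6)(0 + 7)) = (105/8)/(-42) = -5/16
Hence P_6(x) = 231 x^6/16 - 315 x^4/16 + 105 x^2/16 - 5/16.

P_6(x); series = 231 x^6/16 - 315 x^4/16 + 105 x^2/16 - 5/16


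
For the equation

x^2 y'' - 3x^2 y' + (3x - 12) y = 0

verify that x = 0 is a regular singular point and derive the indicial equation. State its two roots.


Divide by x^2 to reach normal form y'' + P_1(x) y' + P_2(x) y = 0 with P_1(x) = -3 and P_2(x) = 3/x - 12/x^2.
x = 0 is a singular point because the y-coefficient 3/x - 12/x^2 has a pole at x = 0.
It is a regular singular point because x P_1(x) = p(x) = -3x and x^2 P_2(x) = q(x) = 3x - 12 are polynomials, hence analytic at x = 0.
p(0) = 0,  q(0) = -12.
Indicial equation: r(r-1) + p(0) r + q(0) = 0, i.e. r^2 + (p(0) - 1) r + q(0) = 0, i.e. r^2 - 1 r - 12 = 0.
Discriminant: (-1)^2 - 4(-12) = 49, so r = (1 ± 7)/2.
Solving: r_1 = 4, r_2 = -3.

indicial: r^2 - 1 r - 12 = 0; roots r_1 = 4, r_2 = -3


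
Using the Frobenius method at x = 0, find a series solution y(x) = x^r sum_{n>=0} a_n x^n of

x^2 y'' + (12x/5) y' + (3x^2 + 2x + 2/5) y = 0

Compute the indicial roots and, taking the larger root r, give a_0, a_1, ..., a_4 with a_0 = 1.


Write in Frobenius form y'' + (p(x)/x) y' + (q(x)/x^2) y = 0:
  p(x) = 12/5,  q(x) = 3x^2 + 2x + 2/5.
Indicial equation: r(r-1) + (12/5) r + (2/5) = 0 -> roots r_1 = -2/5, r_2 = -1.
Take r = r_1 = -2/5. Let y(x) = x^r sum_{n>=0} a_n x^n with a_0 = 1.
Substitute y = x^r sum a_n x^n and match x^{r+n}. The recurrence is
  D(n) a_n + 2 a_{n-1} + 3 a_{n-2} = 0,  where D(n) = (r+n)(r+n-1) + (12/5)(r+n) + (2/5).
  a_n = [-2 a_{n-1} - 3 a_{n-2}] / D(n).
Since the indicial polynomial factors as (r - r_1)(r - r_2), D(n) = (r_1 + n - r_1)(r_1 + n - r_2) = n(n + 3/5).
Evaluating step by step (a_0 = 1):
  n = 1: D(1) = 1(1 + 3/5) = 8/5; numerator = -2(1) = -2; a_1 = (-2)/(8/5) = -5/4
  n = 2: D(2) = 2(2 + 3/5) = 26/5; numerator = -2(-5/4) - 3(1) = -1/2; a_2 = (-1/2)/(26/5) = -5/52
  n = 3: D(3) = 3(3 + 3/5) = 54/5; numerator = -2(-5/52) - 3(-5/4) = 205/52; a_3 = (205/52)/(54/5) = 1025/2808
  n = 4: D(4) = 4(4 + 3/5) = 92/5; numerator = -2(1025/2808) - 3(-5/52) = -155/351; a_4 = (-155/351)/(92/5) = -775/32292

r = -2/5; a_0 = 1; a_1 = -5/4; a_2 = -5/52; a_3 = 1025/2808; a_4 = -775/32292


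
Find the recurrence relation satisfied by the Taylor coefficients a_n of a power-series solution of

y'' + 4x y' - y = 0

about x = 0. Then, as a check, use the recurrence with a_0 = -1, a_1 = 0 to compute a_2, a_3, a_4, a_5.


Substitute y = sum_n a_n x^n.
y''(x) has coefficient (n+2)(n+1) a_{n+2} at x^n;
4 x y'(x) has coefficient 4 n a_n at x^n (shift);
-y(x) has coefficient -1 a_n at x^n.
Matching x^n: (n+2)(n+1) a_{n+2} + (4n - 1) a_n = 0.
Thus a_{n+2} = (-4n + 1) / ((n+1)(n+2)) * a_n.

Check with a_0 = -1, a_1 = 0 (apply the recurrence for n = 0, 1, 2, 3): a_0 = -1, a_1 = 0, a_2 = -1/2, a_3 = 0, a_4 = 7/24, a_5 = 0.

a_(n+2) = (-4n + 1) / ((n+1)(n+2)) * a_n; check: a_0 = -1, a_1 = 0, a_2 = -1/2, a_3 = 0, a_4 = 7/24, a_5 = 0


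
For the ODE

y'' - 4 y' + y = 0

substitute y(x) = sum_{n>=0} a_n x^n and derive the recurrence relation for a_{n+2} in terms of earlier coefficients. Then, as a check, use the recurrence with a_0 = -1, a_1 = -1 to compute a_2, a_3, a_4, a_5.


Substitute y = sum_n a_n x^n.
y''(x) has coefficient (n+2)(n+1) a_{n+2} at x^n;
-4 y'(x) has coefficient -4 (n+1) a_{n+1} at x^n;
y(x) has coefficient 1 a_n at x^n.
Matching x^n: (n+2)(n+1) a_{n+2} - 4 (n+1) a_{n+1} + 1 a_n = 0.
Thus a_{n+2} = [4 (n+1) a_{n+1} - 1 a_n] / ((n+1)(n+2)).

Check with a_0 = -1, a_1 = -1 (apply the recurrence for n = 0, 1, 2, 3): a_0 = -1, a_1 = -1, a_2 = -3/2, a_3 = -11/6, a_4 = -41/24, a_5 = -51/40.

a_(n+2) = [4 (n+1) a_(n+1) - 1 a_n] / ((n+1)(n+2)); check: a_0 = -1, a_1 = -1, a_2 = -3/2, a_3 = -11/6, a_4 = -41/24, a_5 = -51/40


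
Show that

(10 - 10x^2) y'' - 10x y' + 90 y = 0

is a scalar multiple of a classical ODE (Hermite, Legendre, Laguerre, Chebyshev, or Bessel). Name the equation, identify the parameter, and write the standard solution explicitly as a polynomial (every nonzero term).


All three coefficients share the factor 10; dividing through by 10 gives  (1 - x^2) y'' - x y' + 9 y = 0.
This matches the Chebyshev equation (1 - x^2) y'' - x y' + n^2 y = 0 (note the -x y' term, not -2x y') with n^2 = 9, so n = 3; the polynomial solution is T_3(x).
With y = sum_k a_k x^k, matching x^k gives (k+2)(k+1) a_{k+2} = (k^2 - n^2) a_k = (k - 3)(k + 3) a_k. The right side vanishes at k = 3, so the series with the parity of 3 terminates at degree 3.
Standard normalization: leading coefficient of T_n is 2^(n-1), so a_3 = 2^2 = 4. Work downward with a_k = (k+1)(k+2) a_{k+2} / ((k - 3)(k + 3)):
  a_1 = (2)(3)(4) / ((1 - 3)(1 + 3)) = 24/(-8) = -3
Hence T_3(x) = 4 x^3 - 3 x.

T_3(x); series = 4 x^3 - 3 x


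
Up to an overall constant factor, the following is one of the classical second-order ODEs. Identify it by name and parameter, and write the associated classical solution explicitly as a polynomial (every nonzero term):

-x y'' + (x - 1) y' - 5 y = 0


All three coefficients share the factor -1; dividing through by -1 gives  x y'' + (1 - x) y' + 5 y = 0.
This matches the Laguerre equation x y'' + (1 - x) y' + n y = 0 with n = 5; the polynomial solution is L_5(x).
With y = sum_k a_k x^k, matching x^k gives (k+1)k a_{k+1} + (k+1) a_{k+1} - k a_k + n a_k = 0, i.e. (k+1)^2 a_{k+1} = (k - n) a_k = (k - 5) a_k. The right side vanishes at k = 5, so the series terminates at degree 5.
Standard normalization L_n(0) = 1 gives a_0 = 1. Work upward with a_{k+1} = (k - 5) a_k / (k+1)^2:
  a_1 = (0 - 5)(1) / 1^2 = -5/1 = -5
  a_2 = (1 - 5)(-5) / 2^2 = 20/4 = 5
  a_3 = (2 - 5)(5) / 3^2 = -15/9 = -5/3
  a_4 = (3 - 5)(-5/3) / 4^2 = (10/3)/16 = 5/24
  a_5 = (4 - 5)(5/24) / 5^2 = (-5/24)/25 = -1/120
Hence L_5(x) = -x^5/120 + 5 x^4/24 - 5 x^3/3 + 5 x^2 - 5 x + 1.

L_5(x); series = -x^5/120 + 5 x^4/24 - 5 x^3/3 + 5 x^2 - 5 x + 1


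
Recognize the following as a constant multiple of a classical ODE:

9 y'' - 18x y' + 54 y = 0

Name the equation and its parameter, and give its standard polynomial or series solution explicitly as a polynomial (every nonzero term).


All three coefficients share the factor 9; dividing through by 9 gives  y'' - 2x y' + 6 y = 0.
This matches the Hermite equation y'' - 2x y' + 2n y = 0 with 2n = 6, so n = 3; the polynomial solution is H_3(x).
With y = sum_k a_k x^k, matching x^k gives (k+2)(k+1) a_{k+2} = 2(k - n) a_k = 2(k - 3) a_k. The right side vanishes at k = 3, so the series with the parity of 3 terminates at degree 3.
Standard normalization: leading coefficient of H_n is 2^n, so a_3 = 2^3 = 8. Work downward with a_k = (k+1)(k+2) a_{k+2} / (2(k - n)):
  a_1 = (2)(3)(8) / (2(1 - 3)) = 48/(-4) = -12
Hence H_3(x) = 8 x^3 - 12 x.

H_3(x); series = 8 x^3 - 12 x


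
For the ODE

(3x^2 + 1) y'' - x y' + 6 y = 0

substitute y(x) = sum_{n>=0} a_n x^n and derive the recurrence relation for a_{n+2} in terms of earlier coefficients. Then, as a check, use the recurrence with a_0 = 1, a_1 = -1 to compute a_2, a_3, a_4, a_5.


Substitute y = sum_n a_n x^n.
(1 + 3 x^2) y'' contributes (n+2)(n+1) a_{n+2} + 3 n(n-1) a_n at x^n.
-x y'(x) contributes -n a_n at x^n.
6 y(x) contributes 6 a_n at x^n.
Matching x^n: (n+2)(n+1) a_{n+2} + (3 n(n-1) - n + 6) a_n = 0.
Thus a_{n+2} = (-3 n(n-1) + n - 6) / ((n+1)(n+2)) * a_n.

Check with a_0 = 1, a_1 = -1 (apply the recurrence for n = 0, 1, 2, 3): a_0 = 1, a_1 = -1, a_2 = -3, a_3 = 5/6, a_4 = 5/2, a_5 = -7/8.

a_(n+2) = (-3 n(n-1) + n - 6) / ((n+1)(n+2)) * a_n; check: a_0 = 1, a_1 = -1, a_2 = -3, a_3 = 5/6, a_4 = 5/2, a_5 = -7/8


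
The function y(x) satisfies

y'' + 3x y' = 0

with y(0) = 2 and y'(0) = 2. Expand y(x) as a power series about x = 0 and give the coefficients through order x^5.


Ansatz: y(x) = sum_{n>=0} a_n x^n, so y'(x) = sum_{n>=1} n a_n x^(n-1) and y''(x) = sum_{n>=2} n(n-1) a_n x^(n-2).
Substitute into P(x) y'' + Q(x) y' + R(x) y = 0 with P(x) = 1, Q(x) = 3x, R(x) = 0, and match powers of x.
Initial conditions: a_0 = 2, a_1 = 2.
Setting the coefficient of each power of x to zero and solving order by order (substituting the coefficients already found):
  x^0: 2 a_2 = 0  ->  a_2 = 0
  x^1: 6 a_3 + 3 a_1 = 0  ->  6 a_3 = -3 a_1 = -6  ->  a_3 = -1
  x^2: 12 a_4 + 6 a_2 = 0  ->  12 a_4 = -6 a_2 = 0  ->  a_4 = 0
  x^3: 20 a_5 + 9 a_3 = 0  ->  20 a_5 = -9 a_3 = 9  ->  a_5 = 9/20
Truncated series: y(x) = 2 + 2 x - x^3 + (9/20) x^5 + O(x^6).

a_0 = 2; a_1 = 2; a_2 = 0; a_3 = -1; a_4 = 0; a_5 = 9/20


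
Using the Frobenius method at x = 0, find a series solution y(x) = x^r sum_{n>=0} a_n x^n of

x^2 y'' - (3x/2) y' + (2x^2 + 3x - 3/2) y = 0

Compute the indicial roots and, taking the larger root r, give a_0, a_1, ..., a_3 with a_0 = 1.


Write in Frobenius form y'' + (p(x)/x) y' + (q(x)/x^2) y = 0:
  p(x) = -3/2,  q(x) = 2x^2 + 3x - 3/2.
Indicial equation: r(r-1) + (-3/2) r + (-3/2) = 0 -> roots r_1 = 3, r_2 = -1/2.
Take r = r_1 = 3. Let y(x) = x^r sum_{n>=0} a_n x^n with a_0 = 1.
Substitute y = x^r sum a_n x^n and match x^{r+n}. The recurrence is
  D(n) a_n + 3 a_{n-1} + 2 a_{n-2} = 0,  where D(n) = (r+n)(r+n-1) + (-3/2)(r+n) + (-3/2).
  a_n = [-3 a_{n-1} - 2 a_{n-2}] / D(n).
Since the indicial polynomial factors as (r - r_1)(r - r_2), D(n) = (r_1 + n - r_1)(r_1 + n - r_2) = n(n + 7/2).
Evaluating step by step (a_0 = 1):
  n = 1: D(1) = 1(1 + 7/2) = 9/2; numerator = -3(1) = -3; a_1 = (-3)/(9/2) = -2/3
  n = 2: D(2) = 2(2 + 7/2) = 11; numerator = -3(-2/3) - 2(1) = 0; a_2 = (0)/(11) = 0
  n = 3: D(3) = 3(3 + 7/2) = 39/2; numerator = -3(0) - 2(-2/3) = 4/3; a_3 = (4/3)/(39/2) = 8/117

r = 3; a_0 = 1; a_1 = -2/3; a_2 = 0; a_3 = 8/117


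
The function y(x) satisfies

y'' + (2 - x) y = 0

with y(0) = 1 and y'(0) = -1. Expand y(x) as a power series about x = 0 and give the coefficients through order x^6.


Ansatz: y(x) = sum_{n>=0} a_n x^n, so y'(x) = sum_{n>=1} n a_n x^(n-1) and y''(x) = sum_{n>=2} n(n-1) a_n x^(n-2).
Substitute into P(x) y'' + Q(x) y' + R(x) y = 0 with P(x) = 1, Q(x) = 0, R(x) = 2 - x, and match powers of x.
Initial conditions: a_0 = 1, a_1 = -1.
Setting the coefficient of each power of x to zero and solving order by order (substituting the coefficients already found):
  x^0: 2 a_2 + 2 a_0 = 0  ->  2 a_2 = -2 a_0 = -2  ->  a_2 = -1
  x^1: 6 a_3 + 2 a_1 - a_0 = 0  ->  6 a_3 = -2 a_1 + a_0 = 3  ->  a_3 = 1/2
  x^2: 12 a_4 + 2 a_2 - a_1 = 0  ->  12 a_4 = -2 a_2 + a_1 = 1  ->  a_4 = 1/12
  x^3: 20 a_5 + 2 a_3 - a_2 = 0  ->  20 a_5 = -2 a_3 + a_2 = -2  ->  a_5 = -1/10
  x^4: 30 a_6 + 2 a_4 - a_3 = 0  ->  30 a_6 = -2 a_4 + a_3 = 1/3  ->  a_6 = 1/90
Truncated series: y(x) = 1 - x - x^2 + (1/2) x^3 + (1/12) x^4 - (1/10) x^5 + (1/90) x^6 + O(x^7).

a_0 = 1; a_1 = -1; a_2 = -1; a_3 = 1/2; a_4 = 1/12; a_5 = -1/10; a_6 = 1/90


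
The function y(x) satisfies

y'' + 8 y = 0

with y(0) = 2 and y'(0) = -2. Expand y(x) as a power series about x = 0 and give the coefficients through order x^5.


Ansatz: y(x) = sum_{n>=0} a_n x^n, so y'(x) = sum_{n>=1} n a_n x^(n-1) and y''(x) = sum_{n>=2} n(n-1) a_n x^(n-2).
Substitute into P(x) y'' + Q(x) y' + R(x) y = 0 with P(x) = 1, Q(x) = 0, R(x) = 8, and match powers of x.
Initial conditions: a_0 = 2, a_1 = -2.
Setting the coefficient of each power of x to zero and solving order by order (substituting the coefficients already found):
  x^0: 2 a_2 + 8 a_0 = 0  ->  2 a_2 = -8 a_0 = -16  ->  a_2 = -8
  x^1: 6 a_3 + 8 a_1 = 0  ->  6 a_3 = -8 a_1 = 16  ->  a_3 = 8/3
  x^2: 12 a_4 + 8 a_2 = 0  ->  12 a_4 = -8 a_2 = 64  ->  a_4 = 16/3
  x^3: 20 a_5 + 8 a_3 = 0  ->  20 a_5 = -8 a_3 = -64/3  ->  a_5 = -16/15
Truncated series: y(x) = 2 - 2 x - 8 x^2 + (8/3) x^3 + (16/3) x^4 - (16/15) x^5 + O(x^6).

a_0 = 2; a_1 = -2; a_2 = -8; a_3 = 8/3; a_4 = 16/3; a_5 = -16/15


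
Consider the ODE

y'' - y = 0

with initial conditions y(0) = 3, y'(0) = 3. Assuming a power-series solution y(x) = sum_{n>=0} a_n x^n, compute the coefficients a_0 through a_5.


Ansatz: y(x) = sum_{n>=0} a_n x^n, so y'(x) = sum_{n>=1} n a_n x^(n-1) and y''(x) = sum_{n>=2} n(n-1) a_n x^(n-2).
Substitute into P(x) y'' + Q(x) y' + R(x) y = 0 with P(x) = 1, Q(x) = 0, R(x) = -1, and match powers of x.
Initial conditions: a_0 = 3, a_1 = 3.
Setting the coefficient of each power of x to zero and solving order by order (substituting the coefficients already found):
  x^0: 2 a_2 - a_0 = 0  ->  2 a_2 = a_0 = 3  ->  a_2 = 3/2
  x^1: 6 a_3 - a_1 = 0  ->  6 a_3 = a_1 = 3  ->  a_3 = 1/2
  x^2: 12 a_4 - a_2 = 0  ->  12 a_4 = a_2 = 3/2  ->  a_4 = 1/8
  x^3: 20 a_5 - a_3 = 0  ->  20 a_5 = a_3 = 1/2  ->  a_5 = 1/40
Truncated series: y(x) = 3 + 3 x + (3/2) x^2 + (1/2) x^3 + (1/8) x^4 + (1/40) x^5 + O(x^6).

a_0 = 3; a_1 = 3; a_2 = 3/2; a_3 = 1/2; a_4 = 1/8; a_5 = 1/40


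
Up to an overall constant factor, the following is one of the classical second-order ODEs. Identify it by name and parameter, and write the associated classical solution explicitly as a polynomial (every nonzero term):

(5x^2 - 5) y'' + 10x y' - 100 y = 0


All three coefficients share the factor -5; dividing through by -5 gives  (1 - x^2) y'' - 2x y' + 20 y = 0.
This matches the Legendre equation (1 - x^2) y'' - 2x y' + n(n+1) y = 0 (note the -2x y' term) with n(n+1) = 20, so n = 4; the polynomial solution is P_4(x).
With y = sum_k a_k x^k, matching x^k gives (k+2)(k+1) a_{k+2} = [k(k+1) - n(n+1)] a_k = (k - 4)(k + 5) a_k. The right side vanishes at k = 4, so the series with the parity of 4 terminates at degree 4.
Standard normalization (P_n(1) = 1): leading coefficient (2n)!/(2^n (n!)^2) = 40320/(16*576) = 35/8, so a_4 = 35/8. Work downward with a_k = (k+1)(k+2) a_{k+2} / ((k - 4)(k + 5)):
  a_2 = (3)(4)(35/8) / ((2 - 4)(2 + 5)) = (105/2)/(-14) = -15/4
  a_0 = (1)(2)(-15/4) / ((0 - 4)(0 + 5)) = (-15/2)/(-20) = 3/8
Hence P_4(x) = 35 x^4/8 - 15 x^2/4 + 3/8.

P_4(x); series = 35 x^4/8 - 15 x^2/4 + 3/8


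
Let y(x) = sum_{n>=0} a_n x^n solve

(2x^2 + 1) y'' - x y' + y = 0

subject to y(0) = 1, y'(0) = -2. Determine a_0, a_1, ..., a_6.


Ansatz: y(x) = sum_{n>=0} a_n x^n, so y'(x) = sum_{n>=1} n a_n x^(n-1) and y''(x) = sum_{n>=2} n(n-1) a_n x^(n-2).
Substitute into P(x) y'' + Q(x) y' + R(x) y = 0 with P(x) = 2x^2 + 1, Q(x) = -x, R(x) = 1, and match powers of x.
Initial conditions: a_0 = 1, a_1 = -2.
Setting the coefficient of each power of x to zero and solving order by order (substituting the coefficients already found):
  x^0: 2 a_2 + a_0 = 0  ->  2 a_2 = -a_0 = -1  ->  a_2 = -1/2
  x^1: 6 a_3 = 0  ->  a_3 = 0
  x^2: 12 a_4 + 3 a_2 = 0  ->  12 a_4 = -3 a_2 = 3/2  ->  a_4 = 1/8
  x^3: 20 a_5 + 10 a_3 = 0  ->  20 a_5 = -10 a_3 = 0  ->  a_5 = 0
  x^4: 30 a_6 + 21 a_4 = 0  ->  30 a_6 = -21 a_4 = -21/8  ->  a_6 = -7/80
Truncated series: y(x) = 1 - 2 x - (1/2) x^2 + (1/8) x^4 - (7/80) x^6 + O(x^7).

a_0 = 1; a_1 = -2; a_2 = -1/2; a_3 = 0; a_4 = 1/8; a_5 = 0; a_6 = -7/80


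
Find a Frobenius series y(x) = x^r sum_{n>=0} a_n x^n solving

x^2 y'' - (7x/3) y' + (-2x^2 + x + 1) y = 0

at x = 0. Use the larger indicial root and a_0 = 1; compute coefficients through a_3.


Write in Frobenius form y'' + (p(x)/x) y' + (q(x)/x^2) y = 0:
  p(x) = -7/3,  q(x) = -2x^2 + x + 1.
Indicial equation: r(r-1) + (-7/3) r + (1) = 0 -> roots r_1 = 3, r_2 = 1/3.
Take r = r_1 = 3. Let y(x) = x^r sum_{n>=0} a_n x^n with a_0 = 1.
Substitute y = x^r sum a_n x^n and match x^{r+n}. The recurrence is
  D(n) a_n + 1 a_{n-1} - 2 a_{n-2} = 0,  where D(n) = (r+n)(r+n-1) + (-7/3)(r+n) + (1).
  a_n = [-1 a_{n-1} + 2 a_{n-2}] / D(n).
Since the indicial polynomial factors as (r - r_1)(r - r_2), D(n) = (r_1 + n - r_1)(r_1 + n - r_2) = n(n + 8/3).
Evaluating step by step (a_0 = 1):
  n = 1: D(1) = 1(1 + 8/3) = 11/3; numerator = -1(1) = -1; a_1 = (-1)/(11/3) = -3/11
  n = 2: D(2) = 2(2 + 8/3) = 28/3; numerator = -1(-3/11) + 2(1) = 25/11; a_2 = (25/11)/(28/3) = 75/308
  n = 3: D(3) = 3(3 + 8/3) = 17; numerator = -1(75/308) + 2(-3/11) = -243/308; a_3 = (-243/308)/(17) = -243/5236

r = 3; a_0 = 1; a_1 = -3/11; a_2 = 75/308; a_3 = -243/5236


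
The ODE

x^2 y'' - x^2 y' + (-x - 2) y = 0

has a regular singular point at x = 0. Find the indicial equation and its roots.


Divide by x^2 to reach normal form y'' + P_1(x) y' + P_2(x) y = 0 with P_1(x) = -1 and P_2(x) = -1/x - 2/x^2.
x = 0 is a singular point because the y-coefficient -1/x - 2/x^2 has a pole at x = 0.
It is a regular singular point because x P_1(x) = p(x) = -x and x^2 P_2(x) = q(x) = -x - 2 are polynomials, hence analytic at x = 0.
p(0) = 0,  q(0) = -2.
Indicial equation: r(r-1) + p(0) r + q(0) = 0, i.e. r^2 + (p(0) - 1) r + q(0) = 0, i.e. r^2 - 1 r - 2 = 0.
Discriminant: (-1)^2 - 4(-2) = 9, so r = (1 ± 3)/2.
Solving: r_1 = 2, r_2 = -1.

indicial: r^2 - 1 r - 2 = 0; roots r_1 = 2, r_2 = -1


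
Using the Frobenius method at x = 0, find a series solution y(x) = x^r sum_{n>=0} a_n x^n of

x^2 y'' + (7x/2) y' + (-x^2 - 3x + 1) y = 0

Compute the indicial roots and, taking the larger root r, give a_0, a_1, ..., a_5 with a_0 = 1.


Write in Frobenius form y'' + (p(x)/x) y' + (q(x)/x^2) y = 0:
  p(x) = 7/2,  q(x) = -x^2 - 3x + 1.
Indicial equation: r(r-1) + (7/2) r + (1) = 0 -> roots r_1 = -1/2, r_2 = -2.
Take r = r_1 = -1/2. Let y(x) = x^r sum_{n>=0} a_n x^n with a_0 = 1.
Substitute y = x^r sum a_n x^n and match x^{r+n}. The recurrence is
  D(n) a_n - 3 a_{n-1} - 1 a_{n-2} = 0,  where D(n) = (r+n)(r+n-1) + (7/2)(r+n) + (1).
  a_n = [3 a_{n-1} + 1 a_{n-2}] / D(n).
Since the indicial polynomial factors as (r - r_1)(r - r_2), D(n) = (r_1 + n - r_1)(r_1 + n - r_2) = n(n + 3/2).
Evaluating step by step (a_0 = 1):
  n = 1: D(1) = 1(1 + 3/2) = 5/2; numerator = 3(1) = 3; a_1 = (3)/(5/2) = 6/5
  n = 2: D(2) = 2(2 + 3/2) = 7; numerator = 3(6/5) + 1(1) = 23/5; a_2 = (23/5)/(7) = 23/35
  n = 3: D(3) = 3(3 + 3/2) = 27/2; numerator = 3(23/35) + 1(6/5) = 111/35; a_3 = (111/35)/(27/2) = 74/315
  n = 4: D(4) = 4(4 + 3/2) = 22; numerator = 3(74/315) + 1(23/35) = 143/105; a_4 = (143/105)/(22) = 13/210
  n = 5: D(5) = 5(5 + 3/2) = 65/2; numerator = 3(13/210) + 1(74/315) = 53/126; a_5 = (53/126)/(65/2) = 53/4095

r = -1/2; a_0 = 1; a_1 = 6/5; a_2 = 23/35; a_3 = 74/315; a_4 = 13/210; a_5 = 53/4095


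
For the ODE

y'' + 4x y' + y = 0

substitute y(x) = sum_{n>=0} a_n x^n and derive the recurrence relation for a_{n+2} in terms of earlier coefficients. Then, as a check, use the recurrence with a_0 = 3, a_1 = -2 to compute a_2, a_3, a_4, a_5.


Substitute y = sum_n a_n x^n.
y''(x) has coefficient (n+2)(n+1) a_{n+2} at x^n;
4 x y'(x) has coefficient 4 n a_n at x^n (shift);
y(x) has coefficient 1 a_n at x^n.
Matching x^n: (n+2)(n+1) a_{n+2} + (4n + 1) a_n = 0.
Thus a_{n+2} = (-4n - 1) / ((n+1)(n+2)) * a_n.

Check with a_0 = 3, a_1 = -2 (apply the recurrence for n = 0, 1, 2, 3): a_0 = 3, a_1 = -2, a_2 = -3/2, a_3 = 5/3, a_4 = 9/8, a_5 = -13/12.

a_(n+2) = (-4n - 1) / ((n+1)(n+2)) * a_n; check: a_0 = 3, a_1 = -2, a_2 = -3/2, a_3 = 5/3, a_4 = 9/8, a_5 = -13/12


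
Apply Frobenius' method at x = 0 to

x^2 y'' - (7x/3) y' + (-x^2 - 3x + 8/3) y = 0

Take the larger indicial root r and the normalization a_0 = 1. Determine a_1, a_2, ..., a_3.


Write in Frobenius form y'' + (p(x)/x) y' + (q(x)/x^2) y = 0:
  p(x) = -7/3,  q(x) = -x^2 - 3x + 8/3.
Indicial equation: r(r-1) + (-7/3) r + (8/3) = 0 -> roots r_1 = 2, r_2 = 4/3.
Take r = r_1 = 2. Let y(x) = x^r sum_{n>=0} a_n x^n with a_0 = 1.
Substitute y = x^r sum a_n x^n and match x^{r+n}. The recurrence is
  D(n) a_n - 3 a_{n-1} - 1 a_{n-2} = 0,  where D(n) = (r+n)(r+n-1) + (-7/3)(r+n) + (8/3).
  a_n = [3 a_{n-1} + 1 a_{n-2}] / D(n).
Since the indicial polynomial factors as (r - r_1)(r - r_2), D(n) = (r_1 + n - r_1)(r_1 + n - r_2) = n(n + 2/3).
Evaluating step by step (a_0 = 1):
  n = 1: D(1) = 1(1 + 2/3) = 5/3; numerator = 3(1) = 3; a_1 = (3)/(5/3) = 9/5
  n = 2: D(2) = 2(2 + 2/3) = 16/3; numerator = 3(9/5) + 1(1) = 32/5; a_2 = (32/5)/(16/3) = 6/5
  n = 3: D(3) = 3(3 + 2/3) = 11; numerator = 3(6/5) + 1(9/5) = 27/5; a_3 = (27/5)/(11) = 27/55

r = 2; a_0 = 1; a_1 = 9/5; a_2 = 6/5; a_3 = 27/55


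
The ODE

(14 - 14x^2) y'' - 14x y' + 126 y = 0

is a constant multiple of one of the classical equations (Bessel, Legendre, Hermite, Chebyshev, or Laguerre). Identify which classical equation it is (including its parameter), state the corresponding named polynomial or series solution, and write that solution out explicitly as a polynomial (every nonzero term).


All three coefficients share the factor 14; dividing through by 14 gives  (1 - x^2) y'' - x y' + 9 y = 0.
This matches the Chebyshev equation (1 - x^2) y'' - x y' + n^2 y = 0 (note the -x y' term, not -2x y') with n^2 = 9, so n = 3; the polynomial solution is T_3(x).
With y = sum_k a_k x^k, matching x^k gives (k+2)(k+1) a_{k+2} = (k^2 - n^2) a_k = (k - 3)(k + 3) a_k. The right side vanishes at k = 3, so the series with the parity of 3 terminates at degree 3.
Standard normalization: leading coefficient of T_n is 2^(n-1), so a_3 = 2^2 = 4. Work downward with a_k = (k+1)(k+2) a_{k+2} / ((k - 3)(k + 3)):
  a_1 = (2)(3)(4) / ((1 - 3)(1 + 3)) = 24/(-8) = -3
Hence T_3(x) = 4 x^3 - 3 x.

T_3(x); series = 4 x^3 - 3 x


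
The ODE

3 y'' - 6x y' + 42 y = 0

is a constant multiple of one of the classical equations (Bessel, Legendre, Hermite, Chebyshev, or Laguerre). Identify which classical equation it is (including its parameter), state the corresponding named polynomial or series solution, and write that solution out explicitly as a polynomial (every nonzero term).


All three coefficients share the factor 3; dividing through by 3 gives  y'' - 2x y' + 14 y = 0.
This matches the Hermite equation y'' - 2x y' + 2n y = 0 with 2n = 14, so n = 7; the polynomial solution is H_7(x).
With y = sum_k a_k x^k, matching x^k gives (k+2)(k+1) a_{k+2} = 2(k - n) a_k = 2(k - 7) a_k. The right side vanishes at k = 7, so the series with the parity of 7 terminates at degree 7.
Standard normalization: leading coefficient of H_n is 2^n, so a_7 = 2^7 = 128. Work downward with a_k = (k+1)(k+2) a_{k+2} / (2(k - n)):
  a_5 = (6)(7)(128) / (2(5 - 7)) = 5376/(-4) = -1344
  a_3 = (4)(5)(-1344) / (2(3 - 7)) = -26880/(-8) = 3360
  a_1 = (2)(3)(3360) / (2(1 - 7)) = 20160/(-12) = -1680
Hence H_7(x) = 128 x^7 - 1344 x^5 + 3360 x^3 - 1680 x.

H_7(x); series = 128 x^7 - 1344 x^5 + 3360 x^3 - 1680 x


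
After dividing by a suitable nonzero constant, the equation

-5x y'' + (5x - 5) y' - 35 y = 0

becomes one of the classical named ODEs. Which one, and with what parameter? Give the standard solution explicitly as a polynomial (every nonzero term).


All three coefficients share the factor -5; dividing through by -5 gives  x y'' + (1 - x) y' + 7 y = 0.
This matches the Laguerre equation x y'' + (1 - x) y' + n y = 0 with n = 7; the polynomial solution is L_7(x).
With y = sum_k a_k x^k, matching x^k gives (k+1)k a_{k+1} + (k+1) a_{k+1} - k a_k + n a_k = 0, i.e. (k+1)^2 a_{k+1} = (k - n) a_k = (k - 7) a_k. The right side vanishes at k = 7, so the series terminates at degree 7.
Standard normalization L_n(0) = 1 gives a_0 = 1. Work upward with a_{k+1} = (k - 7) a_k / (k+1)^2:
  a_1 = (0 - 7)(1) / 1^2 = -7/1 = -7
  a_2 = (1 - 7)(-7) / 2^2 = 42/4 = 21/2
  a_3 = (2 - 7)(21/2) / 3^2 = (-105/2)/9 = -35/6
  a_4 = (3 - 7)(-35/6) / 4^2 = (70/3)/16 = 35/24
  a_5 = (4 - 7)(35/24) / 5^2 = (-35/8)/25 = -7/40
  a_6 = (5 - 7)(-7/40) / 6^2 = (7/20)/36 = 7/720
  a_7 = (6 - 7)(7/720) / 7^2 = (-7/720)/49 = -1/5040
Hence L_7(x) = -x^7/5040 + 7 x^6/720 - 7 x^5/40 + 35 x^4/24 - 35 x^3/6 + 21 x^2/2 - 7 x + 1.

L_7(x); series = -x^7/5040 + 7 x^6/720 - 7 x^5/40 + 35 x^4/24 - 35 x^3/6 + 21 x^2/2 - 7 x + 1
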